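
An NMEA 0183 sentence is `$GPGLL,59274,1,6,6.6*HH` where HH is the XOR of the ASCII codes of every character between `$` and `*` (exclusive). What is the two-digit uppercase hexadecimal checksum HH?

44

XOR the ASCII codes of the payload characters:
  'G' = 0x47 → acc = 0x47
  'P' = 0x50 → acc = 0x17
  'G' = 0x47 → acc = 0x50
  'L' = 0x4C → acc = 0x1C
  'L' = 0x4C → acc = 0x50
  ',' = 0x2C → acc = 0x7C
  '5' = 0x35 → acc = 0x49
  '9' = 0x39 → acc = 0x70
  '2' = 0x32 → acc = 0x42
  '7' = 0x37 → acc = 0x75
  '4' = 0x34 → acc = 0x41
  ',' = 0x2C → acc = 0x6D
  '1' = 0x31 → acc = 0x5C
  ',' = 0x2C → acc = 0x70
  '6' = 0x36 → acc = 0x46
  ',' = 0x2C → acc = 0x6A
  '6' = 0x36 → acc = 0x5C
  '.' = 0x2E → acc = 0x72
  '6' = 0x36 → acc = 0x44
Checksum = 0x44.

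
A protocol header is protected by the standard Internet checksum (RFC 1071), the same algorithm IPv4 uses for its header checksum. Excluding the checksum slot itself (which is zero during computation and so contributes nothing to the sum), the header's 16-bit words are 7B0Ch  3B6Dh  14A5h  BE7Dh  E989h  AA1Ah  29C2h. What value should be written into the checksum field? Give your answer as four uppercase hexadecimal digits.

One's-complement addition (fold any carry out of bit 15 back into bit 0):
  0x7B0C + 0x3B6D = 0x0B679
  0xB679 + 0x14A5 = 0x0CB1E
  0xCB1E + 0xBE7D = 0x1899B → wrap carry → 0x899C
  0x899C + 0xE989 = 0x17325 → wrap carry → 0x7326
  0x7326 + 0xAA1A = 0x11D40 → wrap carry → 0x1D41
  0x1D41 + 0x29C2 = 0x04703
One's-complement sum = 0x4703.
Checksum = ~0x4703 & 0xFFFF = 0xB8FC.

B8FC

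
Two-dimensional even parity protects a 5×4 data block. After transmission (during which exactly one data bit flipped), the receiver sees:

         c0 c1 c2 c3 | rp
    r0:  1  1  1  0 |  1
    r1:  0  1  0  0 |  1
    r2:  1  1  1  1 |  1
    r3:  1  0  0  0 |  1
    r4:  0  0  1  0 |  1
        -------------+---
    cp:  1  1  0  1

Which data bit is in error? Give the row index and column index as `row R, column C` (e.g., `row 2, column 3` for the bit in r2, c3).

row 2, column 2

Recompute each row's even parity and compare to rp:
  r0: data parity 1, sent rp 1 → ok
  r1: data parity 1, sent rp 1 → ok
  r2: data parity 0, sent rp 1 → mismatch
  r3: data parity 1, sent rp 1 → ok
  r4: data parity 1, sent rp 1 → ok
Recompute each column's even parity and compare to cp:
  c0: data parity 1, sent cp 1 → ok
  c1: data parity 1, sent cp 1 → ok
  c2: data parity 1, sent cp 0 → mismatch
  c3: data parity 1, sent cp 1 → ok
Exactly one row (r2) and one column (c2) fail → the flipped bit is at their intersection.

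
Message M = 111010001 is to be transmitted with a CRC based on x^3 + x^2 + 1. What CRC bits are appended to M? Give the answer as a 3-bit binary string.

Append 3 zeros: 111010001000. Divide by 1101 (XOR where the leading bit is 1):
  pos 0: 1110 XOR 1101 = 0011
  pos 2: 1110 XOR 1101 = 0011
  pos 4: 1100 XOR 1101 = 0001
  pos 7: 1100 XOR 1101 = 0001
Remainder (last 3 bits) = 010. This is the CRC / FCS.

010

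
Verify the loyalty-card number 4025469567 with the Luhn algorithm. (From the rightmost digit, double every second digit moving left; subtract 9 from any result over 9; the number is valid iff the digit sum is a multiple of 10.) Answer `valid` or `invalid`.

invalid

From the right, keep odd positions and double even positions (subtract 9 from any doubled value over 9):
  doubled (positions 2,4,...): 3 9 8 4 8 → sum 32
  kept (positions 1,3,...): 7 5 6 5 0 → sum 23
Total = 55.
55 mod 10 = 5, so the number is invalid.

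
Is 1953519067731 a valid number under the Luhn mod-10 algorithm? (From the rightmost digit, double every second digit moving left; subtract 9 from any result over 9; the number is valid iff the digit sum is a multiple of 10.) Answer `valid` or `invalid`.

From the right, keep odd positions and double even positions (subtract 9 from any doubled value over 9):
  doubled (positions 2,4,...): 6 5 0 2 6 9 → sum 28
  kept (positions 1,3,...): 1 7 6 9 5 5 1 → sum 34
Total = 62.
62 mod 10 = 2, so the number is invalid.

invalid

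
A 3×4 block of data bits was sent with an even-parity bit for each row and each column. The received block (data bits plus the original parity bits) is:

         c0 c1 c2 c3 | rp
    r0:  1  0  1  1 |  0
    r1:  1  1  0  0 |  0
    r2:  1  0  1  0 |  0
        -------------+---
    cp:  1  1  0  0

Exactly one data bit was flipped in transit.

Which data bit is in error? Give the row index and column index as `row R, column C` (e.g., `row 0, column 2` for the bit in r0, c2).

row 0, column 3

Recompute each row's even parity and compare to rp:
  r0: data parity 1, sent rp 0 → mismatch
  r1: data parity 0, sent rp 0 → ok
  r2: data parity 0, sent rp 0 → ok
Recompute each column's even parity and compare to cp:
  c0: data parity 1, sent cp 1 → ok
  c1: data parity 1, sent cp 1 → ok
  c2: data parity 0, sent cp 0 → ok
  c3: data parity 1, sent cp 0 → mismatch
Exactly one row (r0) and one column (c3) fail → the flipped bit is at their intersection.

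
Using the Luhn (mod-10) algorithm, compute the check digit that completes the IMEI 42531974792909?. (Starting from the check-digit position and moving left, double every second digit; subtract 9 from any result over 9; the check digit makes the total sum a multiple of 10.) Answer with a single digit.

0

Partial digits right→left: 9 0 9 2 9 7 4 7 9 1 3 5 2 4
Double every second digit counting from the check-digit position (so the 1st, 3rd, 5th, ... of the partial from the right).
  doubled (with −9 where >9): 9 9 9 8 9 6 4 → sum 54
  kept as-is: 0 2 7 7 1 5 4 → sum 26
Total = 54 + 26 = 80.
Check digit = (10 − (80 mod 10)) mod 10 = 0.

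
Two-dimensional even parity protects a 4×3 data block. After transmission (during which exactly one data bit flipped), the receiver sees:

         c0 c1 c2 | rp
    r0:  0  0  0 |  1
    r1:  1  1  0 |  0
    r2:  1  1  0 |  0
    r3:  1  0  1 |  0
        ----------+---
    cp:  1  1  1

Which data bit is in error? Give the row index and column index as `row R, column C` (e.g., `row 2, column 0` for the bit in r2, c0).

row 0, column 1

Recompute each row's even parity and compare to rp:
  r0: data parity 0, sent rp 1 → mismatch
  r1: data parity 0, sent rp 0 → ok
  r2: data parity 0, sent rp 0 → ok
  r3: data parity 0, sent rp 0 → ok
Recompute each column's even parity and compare to cp:
  c0: data parity 1, sent cp 1 → ok
  c1: data parity 0, sent cp 1 → mismatch
  c2: data parity 1, sent cp 1 → ok
Exactly one row (r0) and one column (c1) fail → the flipped bit is at their intersection.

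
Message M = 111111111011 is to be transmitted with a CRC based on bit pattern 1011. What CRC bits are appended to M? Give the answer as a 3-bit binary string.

Append 3 zeros: 111111111011000. Divide by 1011 (XOR where the leading bit is 1):
  pos 0: 1111 XOR 1011 = 0100
  pos 1: 1001 XOR 1011 = 0010
  pos 3: 1011 XOR 1011 = 0000
  pos 7: 1101 XOR 1011 = 0110
  pos 8: 1101 XOR 1011 = 0110
  pos 9: 1100 XOR 1011 = 0111
  pos 10: 1110 XOR 1011 = 0101
  pos 11: 1010 XOR 1011 = 0001
Remainder (last 3 bits) = 001. This is the CRC / FCS.

001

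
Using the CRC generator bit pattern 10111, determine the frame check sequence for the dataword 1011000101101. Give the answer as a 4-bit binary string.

0111

Append 4 zeros: 10110001011010000. Divide by 10111 (XOR where the leading bit is 1):
  pos 0: 10110 XOR 10111 = 00001
  pos 4: 10010 XOR 10111 = 00101
  pos 6: 10111 XOR 10111 = 00000
  pos 12: 10000 XOR 10111 = 00111
Remainder (last 4 bits) = 0111. This is the CRC / FCS.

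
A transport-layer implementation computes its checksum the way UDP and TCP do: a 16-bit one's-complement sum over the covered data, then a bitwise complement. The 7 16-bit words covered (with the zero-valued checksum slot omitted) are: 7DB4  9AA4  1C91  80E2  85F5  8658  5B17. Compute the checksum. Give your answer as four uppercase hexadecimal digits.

One's-complement addition (fold any carry out of bit 15 back into bit 0):
  0x7DB4 + 0x9AA4 = 0x11858 → wrap carry → 0x1859
  0x1859 + 0x1C91 = 0x034EA
  0x34EA + 0x80E2 = 0x0B5CC
  0xB5CC + 0x85F5 = 0x13BC1 → wrap carry → 0x3BC2
  0x3BC2 + 0x8658 = 0x0C21A
  0xC21A + 0x5B17 = 0x11D31 → wrap carry → 0x1D32
One's-complement sum = 0x1D32.
Checksum = ~0x1D32 & 0xFFFF = 0xE2CD.

E2CD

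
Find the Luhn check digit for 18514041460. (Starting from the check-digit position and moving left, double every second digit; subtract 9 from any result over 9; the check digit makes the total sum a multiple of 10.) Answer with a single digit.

7

Partial digits right→left: 0 6 4 1 4 0 4 1 5 8 1
Double every second digit counting from the check-digit position (so the 1st, 3rd, 5th, ... of the partial from the right).
  doubled (with −9 where >9): 0 8 8 8 1 2 → sum 27
  kept as-is: 6 1 0 1 8 → sum 16
Total = 27 + 16 = 43.
Check digit = (10 − (43 mod 10)) mod 10 = 7.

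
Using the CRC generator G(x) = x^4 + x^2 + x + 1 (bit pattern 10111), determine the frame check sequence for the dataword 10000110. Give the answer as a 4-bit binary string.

0010

Append 4 zeros: 100001100000. Divide by 10111 (XOR where the leading bit is 1):
  pos 0: 10000 XOR 10111 = 00111
  pos 2: 11111 XOR 10111 = 01000
  pos 3: 10000 XOR 10111 = 00111
  pos 5: 11100 XOR 10111 = 01011
  pos 6: 10110 XOR 10111 = 00001
Remainder (last 4 bits) = 0010. This is the CRC / FCS.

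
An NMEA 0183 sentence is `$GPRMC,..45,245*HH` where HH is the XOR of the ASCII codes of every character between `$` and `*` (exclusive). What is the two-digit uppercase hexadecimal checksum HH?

79

XOR the ASCII codes of the payload characters:
  'G' = 0x47 → acc = 0x47
  'P' = 0x50 → acc = 0x17
  'R' = 0x52 → acc = 0x45
  'M' = 0x4D → acc = 0x08
  'C' = 0x43 → acc = 0x4B
  ',' = 0x2C → acc = 0x67
  '.' = 0x2E → acc = 0x49
  '.' = 0x2E → acc = 0x67
  '4' = 0x34 → acc = 0x53
  '5' = 0x35 → acc = 0x66
  ',' = 0x2C → acc = 0x4A
  '2' = 0x32 → acc = 0x78
  '4' = 0x34 → acc = 0x4C
  '5' = 0x35 → acc = 0x79
Checksum = 0x79.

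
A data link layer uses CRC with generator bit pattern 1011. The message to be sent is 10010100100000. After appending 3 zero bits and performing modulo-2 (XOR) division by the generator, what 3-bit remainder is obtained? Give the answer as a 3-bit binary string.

101

Append 3 zeros: 10010100100000000. Divide by 1011 (XOR where the leading bit is 1):
  pos 0: 1001 XOR 1011 = 0010
  pos 2: 1001 XOR 1011 = 0010
  pos 4: 1000 XOR 1011 = 0011
  pos 6: 1110 XOR 1011 = 0101
  pos 7: 1010 XOR 1011 = 0001
  pos 10: 1000 XOR 1011 = 0011
  pos 12: 1100 XOR 1011 = 0111
  pos 13: 1110 XOR 1011 = 0101
Remainder (last 3 bits) = 101. This is the CRC / FCS.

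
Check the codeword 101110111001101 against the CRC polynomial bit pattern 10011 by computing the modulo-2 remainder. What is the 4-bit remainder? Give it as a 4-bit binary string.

Modulo-2 division of 101110111001101 by 10011:
  pos 0: 10111 XOR 10011 = 00100
  pos 2: 10001 XOR 10011 = 00010
  pos 5: 10110 XOR 10011 = 00101
  pos 7: 10101 XOR 10011 = 00110
  pos 9: 11010 XOR 10011 = 01001
  pos 10: 10011 XOR 10011 = 00000
Remainder = 0000 (zero — the frame passes the CRC check).

0000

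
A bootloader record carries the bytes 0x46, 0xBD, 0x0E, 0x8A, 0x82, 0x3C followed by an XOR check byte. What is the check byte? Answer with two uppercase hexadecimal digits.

C1

XOR the bytes together:
  start with 0x46
  0x46 ⊕ 0xBD = 0xFB
  0xFB ⊕ 0x0E = 0xF5
  0xF5 ⊕ 0x8A = 0x7F
  0x7F ⊕ 0x82 = 0xFD
  0xFD ⊕ 0x3C = 0xC1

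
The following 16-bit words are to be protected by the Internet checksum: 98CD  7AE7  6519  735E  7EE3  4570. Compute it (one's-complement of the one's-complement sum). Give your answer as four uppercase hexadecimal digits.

4F7F

One's-complement addition (fold any carry out of bit 15 back into bit 0):
  0x98CD + 0x7AE7 = 0x113B4 → wrap carry → 0x13B5
  0x13B5 + 0x6519 = 0x078CE
  0x78CE + 0x735E = 0x0EC2C
  0xEC2C + 0x7EE3 = 0x16B0F → wrap carry → 0x6B10
  0x6B10 + 0x4570 = 0x0B080
One's-complement sum = 0xB080.
Checksum = ~0xB080 & 0xFFFF = 0x4F7F.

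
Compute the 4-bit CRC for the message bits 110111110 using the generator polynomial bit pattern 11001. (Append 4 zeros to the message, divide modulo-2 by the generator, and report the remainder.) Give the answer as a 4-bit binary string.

Append 4 zeros: 1101111100000. Divide by 11001 (XOR where the leading bit is 1):
  pos 0: 11011 XOR 11001 = 00010
  pos 3: 10111 XOR 11001 = 01110
  pos 4: 11100 XOR 11001 = 00101
  pos 6: 10100 XOR 11001 = 01101
  pos 7: 11010 XOR 11001 = 00011
Remainder (last 4 bits) = 0110. This is the CRC / FCS.

0110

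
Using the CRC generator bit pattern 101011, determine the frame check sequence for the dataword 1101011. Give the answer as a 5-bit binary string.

01101

Append 5 zeros: 110101100000. Divide by 101011 (XOR where the leading bit is 1):
  pos 0: 110101 XOR 101011 = 011110
  pos 1: 111101 XOR 101011 = 010110
  pos 2: 101100 XOR 101011 = 000111
  pos 5: 111000 XOR 101011 = 010011
  pos 6: 100110 XOR 101011 = 001101
Remainder (last 5 bits) = 01101. This is the CRC / FCS.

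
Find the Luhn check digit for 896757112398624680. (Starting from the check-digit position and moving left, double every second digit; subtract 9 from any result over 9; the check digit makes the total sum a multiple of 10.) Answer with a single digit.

Partial digits right→left: 0 8 6 4 2 6 8 9 3 2 1 1 7 5 7 6 9 8
Double every second digit counting from the check-digit position (so the 1st, 3rd, 5th, ... of the partial from the right).
  doubled (with −9 where >9): 0 3 4 7 6 2 5 5 9 → sum 41
  kept as-is: 8 4 6 9 2 1 5 6 8 → sum 49
Total = 41 + 49 = 90.
Check digit = (10 − (90 mod 10)) mod 10 = 0.

0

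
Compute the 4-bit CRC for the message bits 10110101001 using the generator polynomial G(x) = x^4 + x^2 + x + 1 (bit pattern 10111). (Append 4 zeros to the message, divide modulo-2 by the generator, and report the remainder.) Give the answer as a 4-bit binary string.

Append 4 zeros: 101101010010000. Divide by 10111 (XOR where the leading bit is 1):
  pos 0: 10110 XOR 10111 = 00001
  pos 4: 11010 XOR 10111 = 01101
  pos 5: 11010 XOR 10111 = 01101
  pos 6: 11011 XOR 10111 = 01100
  pos 7: 11000 XOR 10111 = 01111
  pos 8: 11110 XOR 10111 = 01001
  pos 9: 10010 XOR 10111 = 00101
Remainder (last 4 bits) = 1010. This is the CRC / FCS.

1010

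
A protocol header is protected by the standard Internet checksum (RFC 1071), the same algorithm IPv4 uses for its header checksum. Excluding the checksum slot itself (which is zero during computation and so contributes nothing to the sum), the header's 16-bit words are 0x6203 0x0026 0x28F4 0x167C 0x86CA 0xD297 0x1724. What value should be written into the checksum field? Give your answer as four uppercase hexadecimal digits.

One's-complement addition (fold any carry out of bit 15 back into bit 0):
  0x6203 + 0x0026 = 0x06229
  0x6229 + 0x28F4 = 0x08B1D
  0x8B1D + 0x167C = 0x0A199
  0xA199 + 0x86CA = 0x12863 → wrap carry → 0x2864
  0x2864 + 0xD297 = 0x0FAFB
  0xFAFB + 0x1724 = 0x1121F → wrap carry → 0x1220
One's-complement sum = 0x1220.
Checksum = ~0x1220 & 0xFFFF = 0xEDDF.

EDDF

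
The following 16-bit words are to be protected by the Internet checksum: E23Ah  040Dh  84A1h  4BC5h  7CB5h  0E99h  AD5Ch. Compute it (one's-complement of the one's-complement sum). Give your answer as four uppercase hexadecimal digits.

One's-complement addition (fold any carry out of bit 15 back into bit 0):
  0xE23A + 0x040D = 0x0E647
  0xE647 + 0x84A1 = 0x16AE8 → wrap carry → 0x6AE9
  0x6AE9 + 0x4BC5 = 0x0B6AE
  0xB6AE + 0x7CB5 = 0x13363 → wrap carry → 0x3364
  0x3364 + 0x0E99 = 0x041FD
  0x41FD + 0xAD5C = 0x0EF59
One's-complement sum = 0xEF59.
Checksum = ~0xEF59 & 0xFFFF = 0x10A6.

10A6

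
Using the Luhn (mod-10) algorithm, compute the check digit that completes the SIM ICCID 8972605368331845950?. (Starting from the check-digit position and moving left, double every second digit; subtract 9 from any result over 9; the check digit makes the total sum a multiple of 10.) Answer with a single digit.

3

Partial digits right→left: 0 5 9 5 4 8 1 3 3 8 6 3 5 0 6 2 7 9 8
Double every second digit counting from the check-digit position (so the 1st, 3rd, 5th, ... of the partial from the right).
  doubled (with −9 where >9): 0 9 8 2 6 3 1 3 5 7 → sum 44
  kept as-is: 5 5 8 3 8 3 0 2 9 → sum 43
Total = 44 + 43 = 87.
Check digit = (10 − (87 mod 10)) mod 10 = 3.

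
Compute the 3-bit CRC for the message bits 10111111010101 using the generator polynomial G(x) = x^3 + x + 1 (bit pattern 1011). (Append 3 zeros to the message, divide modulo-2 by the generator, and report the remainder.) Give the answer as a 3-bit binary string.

011

Append 3 zeros: 10111111010101000. Divide by 1011 (XOR where the leading bit is 1):
  pos 0: 1011 XOR 1011 = 0000
  pos 4: 1111 XOR 1011 = 0100
  pos 5: 1000 XOR 1011 = 0011
  pos 7: 1110 XOR 1011 = 0101
  pos 8: 1011 XOR 1011 = 0000
  pos 13: 1000 XOR 1011 = 0011
Remainder (last 3 bits) = 011. This is the CRC / FCS.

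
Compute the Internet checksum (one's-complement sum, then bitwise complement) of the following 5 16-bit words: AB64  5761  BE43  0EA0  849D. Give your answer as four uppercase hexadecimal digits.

ABB8

One's-complement addition (fold any carry out of bit 15 back into bit 0):
  0xAB64 + 0x5761 = 0x102C5 → wrap carry → 0x02C6
  0x02C6 + 0xBE43 = 0x0C109
  0xC109 + 0x0EA0 = 0x0CFA9
  0xCFA9 + 0x849D = 0x15446 → wrap carry → 0x5447
One's-complement sum = 0x5447.
Checksum = ~0x5447 & 0xFFFF = 0xABB8.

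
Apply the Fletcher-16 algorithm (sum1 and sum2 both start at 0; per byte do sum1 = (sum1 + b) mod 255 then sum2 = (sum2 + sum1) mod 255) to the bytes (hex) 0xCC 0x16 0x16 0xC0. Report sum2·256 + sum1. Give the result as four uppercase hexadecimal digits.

62B9

Running sums (mod 255):
  after byte 0 (0xCC): sum1=204, sum2=204
  after byte 1 (0x16): sum1=226, sum2=175
  after byte 2 (0x16): sum1=248, sum2=168
  after byte 3 (0xC0): sum1=185, sum2=98
Checksum = sum2·256 + sum1 = 98·256 + 185 = 25273 = 0x62B9.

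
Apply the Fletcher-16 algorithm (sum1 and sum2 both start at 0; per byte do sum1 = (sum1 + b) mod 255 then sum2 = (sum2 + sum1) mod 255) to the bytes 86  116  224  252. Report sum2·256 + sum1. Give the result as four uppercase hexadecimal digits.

75A8

Running sums (mod 255):
  after byte 0 (86): sum1=86, sum2=86
  after byte 1 (116): sum1=202, sum2=33
  after byte 2 (224): sum1=171, sum2=204
  after byte 3 (252): sum1=168, sum2=117
Checksum = sum2·256 + sum1 = 117·256 + 168 = 30120 = 0x75A8.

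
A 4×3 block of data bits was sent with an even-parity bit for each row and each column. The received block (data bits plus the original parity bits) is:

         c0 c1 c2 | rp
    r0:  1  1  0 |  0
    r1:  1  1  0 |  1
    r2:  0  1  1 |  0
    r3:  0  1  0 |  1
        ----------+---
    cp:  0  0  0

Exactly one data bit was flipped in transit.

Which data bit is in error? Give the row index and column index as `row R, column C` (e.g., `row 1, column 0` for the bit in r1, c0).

row 1, column 2

Recompute each row's even parity and compare to rp:
  r0: data parity 0, sent rp 0 → ok
  r1: data parity 0, sent rp 1 → mismatch
  r2: data parity 0, sent rp 0 → ok
  r3: data parity 1, sent rp 1 → ok
Recompute each column's even parity and compare to cp:
  c0: data parity 0, sent cp 0 → ok
  c1: data parity 0, sent cp 0 → ok
  c2: data parity 1, sent cp 0 → mismatch
Exactly one row (r1) and one column (c2) fail → the flipped bit is at their intersection.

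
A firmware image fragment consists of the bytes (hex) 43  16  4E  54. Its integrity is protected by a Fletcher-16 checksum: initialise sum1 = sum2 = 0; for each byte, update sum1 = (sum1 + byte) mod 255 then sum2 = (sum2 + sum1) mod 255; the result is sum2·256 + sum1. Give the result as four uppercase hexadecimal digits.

40FB

Running sums (mod 255):
  after byte 0 (43): sum1=67, sum2=67
  after byte 1 (16): sum1=89, sum2=156
  after byte 2 (4E): sum1=167, sum2=68
  after byte 3 (54): sum1=251, sum2=64
Checksum = sum2·256 + sum1 = 64·256 + 251 = 16635 = 0x40FB.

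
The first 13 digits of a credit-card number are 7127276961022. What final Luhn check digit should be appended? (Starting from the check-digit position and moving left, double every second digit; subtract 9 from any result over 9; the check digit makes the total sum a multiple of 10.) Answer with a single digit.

0

Partial digits right→left: 2 2 0 1 6 9 6 7 2 7 2 1 7
Double every second digit counting from the check-digit position (so the 1st, 3rd, 5th, ... of the partial from the right).
  doubled (with −9 where >9): 4 0 3 3 4 4 5 → sum 23
  kept as-is: 2 1 9 7 7 1 → sum 27
Total = 23 + 27 = 50.
Check digit = (10 − (50 mod 10)) mod 10 = 0.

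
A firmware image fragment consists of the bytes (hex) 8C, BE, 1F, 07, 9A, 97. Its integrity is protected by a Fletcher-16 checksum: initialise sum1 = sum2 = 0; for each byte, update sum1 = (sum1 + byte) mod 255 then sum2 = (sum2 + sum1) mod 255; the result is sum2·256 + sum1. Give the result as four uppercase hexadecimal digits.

Running sums (mod 255):
  after byte 0 (8C): sum1=140, sum2=140
  after byte 1 (BE): sum1=75, sum2=215
  after byte 2 (1F): sum1=106, sum2=66
  after byte 3 (07): sum1=113, sum2=179
  after byte 4 (9A): sum1=12, sum2=191
  after byte 5 (97): sum1=163, sum2=99
Checksum = sum2·256 + sum1 = 99·256 + 163 = 25507 = 0x63A3.

63A3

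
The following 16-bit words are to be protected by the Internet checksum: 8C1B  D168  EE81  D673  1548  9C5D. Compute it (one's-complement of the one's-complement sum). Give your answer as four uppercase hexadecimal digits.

2BE0

One's-complement addition (fold any carry out of bit 15 back into bit 0):
  0x8C1B + 0xD168 = 0x15D83 → wrap carry → 0x5D84
  0x5D84 + 0xEE81 = 0x14C05 → wrap carry → 0x4C06
  0x4C06 + 0xD673 = 0x12279 → wrap carry → 0x227A
  0x227A + 0x1548 = 0x037C2
  0x37C2 + 0x9C5D = 0x0D41F
One's-complement sum = 0xD41F.
Checksum = ~0xD41F & 0xFFFF = 0x2BE0.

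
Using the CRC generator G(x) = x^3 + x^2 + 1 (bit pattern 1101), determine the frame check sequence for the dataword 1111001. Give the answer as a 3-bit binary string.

Append 3 zeros: 1111001000. Divide by 1101 (XOR where the leading bit is 1):
  pos 0: 1111 XOR 1101 = 0010
  pos 2: 1000 XOR 1101 = 0101
  pos 3: 1011 XOR 1101 = 0110
  pos 4: 1100 XOR 1101 = 0001
Remainder (last 3 bits) = 100. This is the CRC / FCS.

100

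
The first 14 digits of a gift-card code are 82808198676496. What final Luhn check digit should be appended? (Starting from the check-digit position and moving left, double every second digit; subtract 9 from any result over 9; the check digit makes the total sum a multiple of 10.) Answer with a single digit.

7

Partial digits right→left: 6 9 4 6 7 6 8 9 1 8 0 8 2 8
Double every second digit counting from the check-digit position (so the 1st, 3rd, 5th, ... of the partial from the right).
  doubled (with −9 where >9): 3 8 5 7 2 0 4 → sum 29
  kept as-is: 9 6 6 9 8 8 8 → sum 54
Total = 29 + 54 = 83.
Check digit = (10 − (83 mod 10)) mod 10 = 7.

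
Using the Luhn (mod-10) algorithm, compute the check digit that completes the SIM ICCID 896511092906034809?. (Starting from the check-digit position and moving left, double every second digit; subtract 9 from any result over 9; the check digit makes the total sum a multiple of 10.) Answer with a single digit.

Partial digits right→left: 9 0 8 4 3 0 6 0 9 2 9 0 1 1 5 6 9 8
Double every second digit counting from the check-digit position (so the 1st, 3rd, 5th, ... of the partial from the right).
  doubled (with −9 where >9): 9 7 6 3 9 9 2 1 9 → sum 55
  kept as-is: 0 4 0 0 2 0 1 6 8 → sum 21
Total = 55 + 21 = 76.
Check digit = (10 − (76 mod 10)) mod 10 = 4.

4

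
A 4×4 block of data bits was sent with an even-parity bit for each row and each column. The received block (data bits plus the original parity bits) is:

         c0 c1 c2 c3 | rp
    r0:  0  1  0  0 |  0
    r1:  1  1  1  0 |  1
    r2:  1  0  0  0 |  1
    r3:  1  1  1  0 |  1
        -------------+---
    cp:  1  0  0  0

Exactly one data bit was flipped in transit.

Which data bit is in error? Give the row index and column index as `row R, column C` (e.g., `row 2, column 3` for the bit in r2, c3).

Recompute each row's even parity and compare to rp:
  r0: data parity 1, sent rp 0 → mismatch
  r1: data parity 1, sent rp 1 → ok
  r2: data parity 1, sent rp 1 → ok
  r3: data parity 1, sent rp 1 → ok
Recompute each column's even parity and compare to cp:
  c0: data parity 1, sent cp 1 → ok
  c1: data parity 1, sent cp 0 → mismatch
  c2: data parity 0, sent cp 0 → ok
  c3: data parity 0, sent cp 0 → ok
Exactly one row (r0) and one column (c1) fail → the flipped bit is at their intersection.

row 0, column 1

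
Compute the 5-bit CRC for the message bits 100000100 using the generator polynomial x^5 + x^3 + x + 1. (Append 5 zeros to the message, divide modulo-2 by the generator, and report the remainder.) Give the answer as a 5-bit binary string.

Append 5 zeros: 10000010000000. Divide by 101011 (XOR where the leading bit is 1):
  pos 0: 100000 XOR 101011 = 001011
  pos 2: 101110 XOR 101011 = 000101
  pos 5: 101000 XOR 101011 = 000011
Remainder (last 5 bits) = 11000. This is the CRC / FCS.

11000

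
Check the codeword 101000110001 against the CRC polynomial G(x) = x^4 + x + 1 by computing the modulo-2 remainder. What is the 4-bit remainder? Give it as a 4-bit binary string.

0000

Modulo-2 division of 101000110001 by 10011:
  pos 0: 10100 XOR 10011 = 00111
  pos 2: 11101 XOR 10011 = 01110
  pos 3: 11101 XOR 10011 = 01110
  pos 4: 11100 XOR 10011 = 01111
  pos 5: 11110 XOR 10011 = 01101
  pos 6: 11010 XOR 10011 = 01001
  pos 7: 10011 XOR 10011 = 00000
Remainder = 0000 (zero — the frame passes the CRC check).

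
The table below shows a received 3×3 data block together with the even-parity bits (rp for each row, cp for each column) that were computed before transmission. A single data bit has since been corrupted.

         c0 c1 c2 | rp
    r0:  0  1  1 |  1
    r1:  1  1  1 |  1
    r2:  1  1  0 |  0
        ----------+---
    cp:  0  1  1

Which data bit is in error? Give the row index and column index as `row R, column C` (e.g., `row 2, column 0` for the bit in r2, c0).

row 0, column 2

Recompute each row's even parity and compare to rp:
  r0: data parity 0, sent rp 1 → mismatch
  r1: data parity 1, sent rp 1 → ok
  r2: data parity 0, sent rp 0 → ok
Recompute each column's even parity and compare to cp:
  c0: data parity 0, sent cp 0 → ok
  c1: data parity 1, sent cp 1 → ok
  c2: data parity 0, sent cp 1 → mismatch
Exactly one row (r0) and one column (c2) fail → the flipped bit is at their intersection.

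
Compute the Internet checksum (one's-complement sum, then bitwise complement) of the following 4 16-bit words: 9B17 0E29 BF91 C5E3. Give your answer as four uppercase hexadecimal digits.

D149

One's-complement addition (fold any carry out of bit 15 back into bit 0):
  0x9B17 + 0x0E29 = 0x0A940
  0xA940 + 0xBF91 = 0x168D1 → wrap carry → 0x68D2
  0x68D2 + 0xC5E3 = 0x12EB5 → wrap carry → 0x2EB6
One's-complement sum = 0x2EB6.
Checksum = ~0x2EB6 & 0xFFFF = 0xD149.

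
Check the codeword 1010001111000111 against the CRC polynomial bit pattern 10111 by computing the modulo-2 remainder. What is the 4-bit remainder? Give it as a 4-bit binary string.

Modulo-2 division of 1010001111000111 by 10111:
  pos 0: 10100 XOR 10111 = 00011
  pos 3: 11011 XOR 10111 = 01100
  pos 4: 11001 XOR 10111 = 01110
  pos 5: 11101 XOR 10111 = 01010
  pos 6: 10100 XOR 10111 = 00011
  pos 9: 11001 XOR 10111 = 01110
  pos 10: 11101 XOR 10111 = 01010
  pos 11: 10101 XOR 10111 = 00010
Remainder = 0010 (nonzero — an error is detected).

0010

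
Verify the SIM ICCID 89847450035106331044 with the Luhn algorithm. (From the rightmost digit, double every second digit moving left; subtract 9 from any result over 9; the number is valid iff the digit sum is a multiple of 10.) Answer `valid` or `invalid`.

From the right, keep odd positions and double even positions (subtract 9 from any doubled value over 9):
  doubled (positions 2,4,...): 8 2 6 0 1 0 1 5 7 7 → sum 37
  kept (positions 1,3,...): 4 0 3 6 1 3 0 4 4 9 → sum 34
Total = 71.
71 mod 10 = 1, so the number is invalid.

invalid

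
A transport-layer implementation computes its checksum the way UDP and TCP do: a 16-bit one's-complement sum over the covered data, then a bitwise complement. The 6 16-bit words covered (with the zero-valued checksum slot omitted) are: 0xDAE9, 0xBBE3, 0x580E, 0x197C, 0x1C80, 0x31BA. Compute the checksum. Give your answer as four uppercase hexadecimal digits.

One's-complement addition (fold any carry out of bit 15 back into bit 0):
  0xDAE9 + 0xBBE3 = 0x196CC → wrap carry → 0x96CD
  0x96CD + 0x580E = 0x0EEDB
  0xEEDB + 0x197C = 0x10857 → wrap carry → 0x0858
  0x0858 + 0x1C80 = 0x024D8
  0x24D8 + 0x31BA = 0x05692
One's-complement sum = 0x5692.
Checksum = ~0x5692 & 0xFFFF = 0xA96D.

A96D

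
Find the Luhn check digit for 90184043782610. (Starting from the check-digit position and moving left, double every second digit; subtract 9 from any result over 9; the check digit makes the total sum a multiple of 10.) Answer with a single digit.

Partial digits right→left: 0 1 6 2 8 7 3 4 0 4 8 1 0 9
Double every second digit counting from the check-digit position (so the 1st, 3rd, 5th, ... of the partial from the right).
  doubled (with −9 where >9): 0 3 7 6 0 7 0 → sum 23
  kept as-is: 1 2 7 4 4 1 9 → sum 28
Total = 23 + 28 = 51.
Check digit = (10 − (51 mod 10)) mod 10 = 9.

9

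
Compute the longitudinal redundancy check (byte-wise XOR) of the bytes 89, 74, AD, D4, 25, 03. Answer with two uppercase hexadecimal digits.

XOR the bytes together:
  start with 0x89
  0x89 ⊕ 0x74 = 0xFD
  0xFD ⊕ 0xAD = 0x50
  0x50 ⊕ 0xD4 = 0x84
  0x84 ⊕ 0x25 = 0xA1
  0xA1 ⊕ 0x03 = 0xA2

A2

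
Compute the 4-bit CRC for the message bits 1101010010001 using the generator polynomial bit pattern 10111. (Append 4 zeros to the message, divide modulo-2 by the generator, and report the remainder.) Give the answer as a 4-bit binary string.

1111

Append 4 zeros: 11010100100010000. Divide by 10111 (XOR where the leading bit is 1):
  pos 0: 11010 XOR 10111 = 01101
  pos 1: 11011 XOR 10111 = 01100
  pos 2: 11000 XOR 10111 = 01111
  pos 3: 11110 XOR 10111 = 01001
  pos 4: 10011 XOR 10111 = 00100
  pos 6: 10000 XOR 10111 = 00111
  pos 8: 11101 XOR 10111 = 01010
  pos 9: 10100 XOR 10111 = 00011
  pos 12: 11000 XOR 10111 = 01111
Remainder (last 4 bits) = 1111. This is the CRC / FCS.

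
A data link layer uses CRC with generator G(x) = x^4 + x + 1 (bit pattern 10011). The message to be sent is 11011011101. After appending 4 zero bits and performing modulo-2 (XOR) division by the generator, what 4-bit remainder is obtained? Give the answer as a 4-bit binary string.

1100

Append 4 zeros: 110110111010000. Divide by 10011 (XOR where the leading bit is 1):
  pos 0: 11011 XOR 10011 = 01000
  pos 1: 10000 XOR 10011 = 00011
  pos 4: 11111 XOR 10011 = 01100
  pos 5: 11000 XOR 10011 = 01011
  pos 6: 10111 XOR 10011 = 00100
  pos 8: 10000 XOR 10011 = 00011
Remainder (last 4 bits) = 1100. This is the CRC / FCS.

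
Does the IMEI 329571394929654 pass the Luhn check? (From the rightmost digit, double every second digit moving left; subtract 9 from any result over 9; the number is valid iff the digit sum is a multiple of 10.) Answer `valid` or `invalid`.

From the right, keep odd positions and double even positions (subtract 9 from any doubled value over 9):
  doubled (positions 2,4,...): 1 9 9 9 2 1 4 → sum 35
  kept (positions 1,3,...): 4 6 2 4 3 7 9 3 → sum 38
Total = 73.
73 mod 10 = 3, so the number is invalid.

invalid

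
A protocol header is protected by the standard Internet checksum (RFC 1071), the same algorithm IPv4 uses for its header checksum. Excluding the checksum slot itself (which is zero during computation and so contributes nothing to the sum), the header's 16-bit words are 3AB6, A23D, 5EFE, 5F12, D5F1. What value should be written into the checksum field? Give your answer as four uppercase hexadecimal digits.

8F09

One's-complement addition (fold any carry out of bit 15 back into bit 0):
  0x3AB6 + 0xA23D = 0x0DCF3
  0xDCF3 + 0x5EFE = 0x13BF1 → wrap carry → 0x3BF2
  0x3BF2 + 0x5F12 = 0x09B04
  0x9B04 + 0xD5F1 = 0x170F5 → wrap carry → 0x70F6
One's-complement sum = 0x70F6.
Checksum = ~0x70F6 & 0xFFFF = 0x8F09.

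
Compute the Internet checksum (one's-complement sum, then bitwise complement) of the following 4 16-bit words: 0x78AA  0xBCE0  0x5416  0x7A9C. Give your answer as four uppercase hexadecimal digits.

FBC1

One's-complement addition (fold any carry out of bit 15 back into bit 0):
  0x78AA + 0xBCE0 = 0x1358A → wrap carry → 0x358B
  0x358B + 0x5416 = 0x089A1
  0x89A1 + 0x7A9C = 0x1043D → wrap carry → 0x043E
One's-complement sum = 0x043E.
Checksum = ~0x043E & 0xFFFF = 0xFBC1.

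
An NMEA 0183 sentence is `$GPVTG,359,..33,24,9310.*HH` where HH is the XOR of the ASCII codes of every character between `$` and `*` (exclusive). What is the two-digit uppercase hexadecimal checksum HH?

XOR the ASCII codes of the payload characters:
  'G' = 0x47 → acc = 0x47
  'P' = 0x50 → acc = 0x17
  'V' = 0x56 → acc = 0x41
  'T' = 0x54 → acc = 0x15
  'G' = 0x47 → acc = 0x52
  ',' = 0x2C → acc = 0x7E
  '3' = 0x33 → acc = 0x4D
  '5' = 0x35 → acc = 0x78
  '9' = 0x39 → acc = 0x41
  ',' = 0x2C → acc = 0x6D
  '.' = 0x2E → acc = 0x43
  '.' = 0x2E → acc = 0x6D
  '3' = 0x33 → acc = 0x5E
  '3' = 0x33 → acc = 0x6D
  ',' = 0x2C → acc = 0x41
  '2' = 0x32 → acc = 0x73
  '4' = 0x34 → acc = 0x47
  ',' = 0x2C → acc = 0x6B
  '9' = 0x39 → acc = 0x52
  '3' = 0x33 → acc = 0x61
  '1' = 0x31 → acc = 0x50
  '0' = 0x30 → acc = 0x60
  '.' = 0x2E → acc = 0x4E
Checksum = 0x4E.

4E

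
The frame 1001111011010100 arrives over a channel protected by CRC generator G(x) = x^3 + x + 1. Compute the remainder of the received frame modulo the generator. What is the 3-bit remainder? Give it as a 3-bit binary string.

Modulo-2 division of 1001111011010100 by 1011:
  pos 0: 1001 XOR 1011 = 0010
  pos 2: 1011 XOR 1011 = 0000
  pos 6: 1011 XOR 1011 = 0000
  pos 11: 1010 XOR 1011 = 0001
Remainder = 010 (nonzero — an error is detected).

010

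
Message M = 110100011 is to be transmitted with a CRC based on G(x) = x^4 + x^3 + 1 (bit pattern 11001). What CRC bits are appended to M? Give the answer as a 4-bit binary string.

1001

Append 4 zeros: 1101000110000. Divide by 11001 (XOR where the leading bit is 1):
  pos 0: 11010 XOR 11001 = 00011
  pos 3: 11001 XOR 11001 = 00000
  pos 8: 10000 XOR 11001 = 01001
Remainder (last 4 bits) = 1001. This is the CRC / FCS.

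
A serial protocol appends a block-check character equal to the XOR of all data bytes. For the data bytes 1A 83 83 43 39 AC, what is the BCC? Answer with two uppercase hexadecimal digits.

CC

XOR the bytes together:
  start with 0x1A
  0x1A ⊕ 0x83 = 0x99
  0x99 ⊕ 0x83 = 0x1A
  0x1A ⊕ 0x43 = 0x59
  0x59 ⊕ 0x39 = 0x60
  0x60 ⊕ 0xAC = 0xCC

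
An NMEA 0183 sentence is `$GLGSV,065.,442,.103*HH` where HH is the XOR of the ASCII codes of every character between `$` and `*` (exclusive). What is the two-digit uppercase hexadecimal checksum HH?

XOR the ASCII codes of the payload characters:
  'G' = 0x47 → acc = 0x47
  'L' = 0x4C → acc = 0x0B
  'G' = 0x47 → acc = 0x4C
  'S' = 0x53 → acc = 0x1F
  'V' = 0x56 → acc = 0x49
  ',' = 0x2C → acc = 0x65
  '0' = 0x30 → acc = 0x55
  '6' = 0x36 → acc = 0x63
  '5' = 0x35 → acc = 0x56
  '.' = 0x2E → acc = 0x78
  ',' = 0x2C → acc = 0x54
  '4' = 0x34 → acc = 0x60
  '4' = 0x34 → acc = 0x54
  '2' = 0x32 → acc = 0x66
  ',' = 0x2C → acc = 0x4A
  '.' = 0x2E → acc = 0x64
  '1' = 0x31 → acc = 0x55
  '0' = 0x30 → acc = 0x65
  '3' = 0x33 → acc = 0x56
Checksum = 0x56.

56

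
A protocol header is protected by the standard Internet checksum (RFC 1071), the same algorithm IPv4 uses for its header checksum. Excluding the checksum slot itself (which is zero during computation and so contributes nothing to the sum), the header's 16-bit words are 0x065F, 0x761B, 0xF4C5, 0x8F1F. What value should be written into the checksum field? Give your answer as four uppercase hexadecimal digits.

One's-complement addition (fold any carry out of bit 15 back into bit 0):
  0x065F + 0x761B = 0x07C7A
  0x7C7A + 0xF4C5 = 0x1713F → wrap carry → 0x7140
  0x7140 + 0x8F1F = 0x1005F → wrap carry → 0x0060
One's-complement sum = 0x0060.
Checksum = ~0x0060 & 0xFFFF = 0xFF9F.

FF9F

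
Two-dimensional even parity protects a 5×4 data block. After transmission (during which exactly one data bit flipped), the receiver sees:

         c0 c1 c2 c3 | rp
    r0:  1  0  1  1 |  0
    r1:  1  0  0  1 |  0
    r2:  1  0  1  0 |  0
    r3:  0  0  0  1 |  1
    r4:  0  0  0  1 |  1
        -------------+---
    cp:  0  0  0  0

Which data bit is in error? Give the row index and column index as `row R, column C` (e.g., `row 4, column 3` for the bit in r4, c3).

row 0, column 0

Recompute each row's even parity and compare to rp:
  r0: data parity 1, sent rp 0 → mismatch
  r1: data parity 0, sent rp 0 → ok
  r2: data parity 0, sent rp 0 → ok
  r3: data parity 1, sent rp 1 → ok
  r4: data parity 1, sent rp 1 → ok
Recompute each column's even parity and compare to cp:
  c0: data parity 1, sent cp 0 → mismatch
  c1: data parity 0, sent cp 0 → ok
  c2: data parity 0, sent cp 0 → ok
  c3: data parity 0, sent cp 0 → ok
Exactly one row (r0) and one column (c0) fail → the flipped bit is at their intersection.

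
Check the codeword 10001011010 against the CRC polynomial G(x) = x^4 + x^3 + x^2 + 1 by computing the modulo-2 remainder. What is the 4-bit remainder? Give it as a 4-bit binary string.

0001

Modulo-2 division of 10001011010 by 11101:
  pos 0: 10001 XOR 11101 = 01100
  pos 1: 11000 XOR 11101 = 00101
  pos 3: 10111 XOR 11101 = 01010
  pos 4: 10100 XOR 11101 = 01001
  pos 5: 10011 XOR 11101 = 01110
  pos 6: 11100 XOR 11101 = 00001
Remainder = 0001 (nonzero — an error is detected).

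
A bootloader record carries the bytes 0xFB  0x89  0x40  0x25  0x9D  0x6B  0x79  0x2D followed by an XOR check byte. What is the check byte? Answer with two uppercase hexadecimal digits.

B5

XOR the bytes together:
  start with 0xFB
  0xFB ⊕ 0x89 = 0x72
  0x72 ⊕ 0x40 = 0x32
  0x32 ⊕ 0x25 = 0x17
  0x17 ⊕ 0x9D = 0x8A
  0x8A ⊕ 0x6B = 0xE1
  0xE1 ⊕ 0x79 = 0x98
  0x98 ⊕ 0x2D = 0xB5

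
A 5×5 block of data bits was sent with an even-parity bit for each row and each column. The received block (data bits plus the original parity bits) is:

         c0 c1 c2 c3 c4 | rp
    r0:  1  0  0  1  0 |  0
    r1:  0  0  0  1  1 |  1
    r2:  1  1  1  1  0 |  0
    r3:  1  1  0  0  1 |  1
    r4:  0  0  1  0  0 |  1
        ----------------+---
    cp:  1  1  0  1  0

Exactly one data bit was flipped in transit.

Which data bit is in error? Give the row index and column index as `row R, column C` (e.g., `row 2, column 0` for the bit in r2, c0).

Recompute each row's even parity and compare to rp:
  r0: data parity 0, sent rp 0 → ok
  r1: data parity 0, sent rp 1 → mismatch
  r2: data parity 0, sent rp 0 → ok
  r3: data parity 1, sent rp 1 → ok
  r4: data parity 1, sent rp 1 → ok
Recompute each column's even parity and compare to cp:
  c0: data parity 1, sent cp 1 → ok
  c1: data parity 0, sent cp 1 → mismatch
  c2: data parity 0, sent cp 0 → ok
  c3: data parity 1, sent cp 1 → ok
  c4: data parity 0, sent cp 0 → ok
Exactly one row (r1) and one column (c1) fail → the flipped bit is at their intersection.

row 1, column 1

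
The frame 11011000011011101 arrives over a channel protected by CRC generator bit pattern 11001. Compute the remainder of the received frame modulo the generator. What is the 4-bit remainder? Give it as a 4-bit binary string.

1010

Modulo-2 division of 11011000011011101 by 11001:
  pos 0: 11011 XOR 11001 = 00010
  pos 3: 10000 XOR 11001 = 01001
  pos 4: 10010 XOR 11001 = 01011
  pos 5: 10111 XOR 11001 = 01110
  pos 6: 11101 XOR 11001 = 00100
  pos 8: 10001 XOR 11001 = 01000
  pos 9: 10001 XOR 11001 = 01000
  pos 10: 10001 XOR 11001 = 01000
  pos 11: 10000 XOR 11001 = 01001
  pos 12: 10011 XOR 11001 = 01010
Remainder = 1010 (nonzero — an error is detected).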